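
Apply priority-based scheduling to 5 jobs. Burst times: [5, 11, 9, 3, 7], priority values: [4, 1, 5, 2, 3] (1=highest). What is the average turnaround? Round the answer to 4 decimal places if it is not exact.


Sort by priority (ascending = highest first):
Order: [(1, 11), (2, 3), (3, 7), (4, 5), (5, 9)]
Completion times:
  Priority 1, burst=11, C=11
  Priority 2, burst=3, C=14
  Priority 3, burst=7, C=21
  Priority 4, burst=5, C=26
  Priority 5, burst=9, C=35
Average turnaround = 107/5 = 21.4

21.4


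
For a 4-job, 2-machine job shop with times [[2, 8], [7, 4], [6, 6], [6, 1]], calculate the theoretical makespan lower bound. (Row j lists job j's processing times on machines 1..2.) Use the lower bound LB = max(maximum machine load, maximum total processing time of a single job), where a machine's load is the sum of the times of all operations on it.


Machine loads:
  Machine 1: 2 + 7 + 6 + 6 = 21
  Machine 2: 8 + 4 + 6 + 1 = 19
Max machine load = 21
Job totals:
  Job 1: 10
  Job 2: 11
  Job 3: 12
  Job 4: 7
Max job total = 12
Lower bound = max(21, 12) = 21

21


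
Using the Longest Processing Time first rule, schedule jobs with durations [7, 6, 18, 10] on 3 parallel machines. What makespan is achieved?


Sort jobs in decreasing order (LPT): [18, 10, 7, 6]
Assign each job to the least loaded machine:
  Machine 1: jobs [18], load = 18
  Machine 2: jobs [10], load = 10
  Machine 3: jobs [7, 6], load = 13
Makespan = max load = 18

18


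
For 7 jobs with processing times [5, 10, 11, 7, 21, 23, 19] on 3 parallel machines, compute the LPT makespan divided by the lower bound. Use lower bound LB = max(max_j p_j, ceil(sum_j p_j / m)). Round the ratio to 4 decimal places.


LPT order: [23, 21, 19, 11, 10, 7, 5]
Machine loads after assignment: [35, 31, 30]
LPT makespan = 35
Lower bound = max(max_job, ceil(total/3)) = max(23, 32) = 32
Ratio = 35 / 32 = 1.0938

1.0938


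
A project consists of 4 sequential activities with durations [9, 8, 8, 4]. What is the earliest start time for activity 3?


Activity 3 starts after activities 1 through 2 complete.
Predecessor durations: [9, 8]
ES = 9 + 8 = 17

17


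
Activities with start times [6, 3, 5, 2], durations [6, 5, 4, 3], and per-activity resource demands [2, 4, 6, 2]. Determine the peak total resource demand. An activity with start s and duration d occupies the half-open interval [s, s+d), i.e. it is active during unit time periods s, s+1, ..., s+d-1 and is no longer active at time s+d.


Each activity i is active on [start_i, start_i + duration_i).
Compute total resource usage per time slot:
  t=0: active resources = [], total = 0
  t=1: active resources = [], total = 0
  t=2: active resources = [2], total = 2
  t=3: active resources = [4, 2], total = 6
  t=4: active resources = [4, 2], total = 6
  t=5: active resources = [4, 6], total = 10
  t=6: active resources = [2, 4, 6], total = 12
  t=7: active resources = [2, 4, 6], total = 12
  t=8: active resources = [2, 6], total = 8
  t=9: active resources = [2], total = 2
  t=10: active resources = [2], total = 2
  t=11: active resources = [2], total = 2
Peak resource demand = 12

12


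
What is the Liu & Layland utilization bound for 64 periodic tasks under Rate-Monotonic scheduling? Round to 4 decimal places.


Compute 2^(1/64) = 1.0108892861
Subtract 1: 1.0108892861 - 1 = 0.0108892861
Multiply by n: 64 * 0.0108892861 = 0.6969143104
Round to 4 dp: 0.6969

0.6969


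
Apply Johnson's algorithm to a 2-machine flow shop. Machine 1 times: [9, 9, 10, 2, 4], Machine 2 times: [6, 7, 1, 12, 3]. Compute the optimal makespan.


Apply Johnson's rule:
  Group 1 (a <= b): [(4, 2, 12)]
  Group 2 (a > b): [(2, 9, 7), (1, 9, 6), (5, 4, 3), (3, 10, 1)]
Optimal job order: [4, 2, 1, 5, 3]
Schedule:
  Job 4: M1 done at 2, M2 done at 14
  Job 2: M1 done at 11, M2 done at 21
  Job 1: M1 done at 20, M2 done at 27
  Job 5: M1 done at 24, M2 done at 30
  Job 3: M1 done at 34, M2 done at 35
Makespan = 35

35


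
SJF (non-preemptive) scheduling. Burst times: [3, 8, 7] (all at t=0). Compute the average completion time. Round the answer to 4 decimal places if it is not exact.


SJF order (ascending): [3, 7, 8]
Completion times:
  Job 1: burst=3, C=3
  Job 2: burst=7, C=10
  Job 3: burst=8, C=18
Average completion = 31/3 = 10.3333

10.3333


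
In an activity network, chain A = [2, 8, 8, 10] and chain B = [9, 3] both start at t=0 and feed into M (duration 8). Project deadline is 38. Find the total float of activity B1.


Forward pass: ES(B1) = sum of predecessors on chain B = 0
EF = ES + duration = 0 + 9 = 9
Backward pass: LF(M) = deadline = 38; LS(M) = 38 - 8 = 30
LF(B1) = LS(M) - sum(successors on chain B) = 30 - 3 = 27
LS = LF - duration = 27 - 9 = 18
Total float = LS - ES = 18 - 0 = 18

18


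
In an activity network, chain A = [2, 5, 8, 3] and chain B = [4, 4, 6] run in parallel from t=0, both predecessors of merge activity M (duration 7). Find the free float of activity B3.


ES(B3) = sum of predecessors on chain B = 8
EF(B3) = ES + duration = 8 + 6 = 14
Successor of B3 is M. ES(M) = max(sum(A), sum(B)) = max(18, 14) = 18
Free float = ES(successor) - EF(current) = 18 - 14 = 4

4


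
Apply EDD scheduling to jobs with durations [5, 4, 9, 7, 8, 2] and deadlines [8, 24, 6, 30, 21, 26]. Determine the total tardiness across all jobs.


Sort by due date (EDD order): [(9, 6), (5, 8), (8, 21), (4, 24), (2, 26), (7, 30)]
Compute completion times and tardiness:
  Job 1: p=9, d=6, C=9, tardiness=max(0,9-6)=3
  Job 2: p=5, d=8, C=14, tardiness=max(0,14-8)=6
  Job 3: p=8, d=21, C=22, tardiness=max(0,22-21)=1
  Job 4: p=4, d=24, C=26, tardiness=max(0,26-24)=2
  Job 5: p=2, d=26, C=28, tardiness=max(0,28-26)=2
  Job 6: p=7, d=30, C=35, tardiness=max(0,35-30)=5
Total tardiness = 19

19


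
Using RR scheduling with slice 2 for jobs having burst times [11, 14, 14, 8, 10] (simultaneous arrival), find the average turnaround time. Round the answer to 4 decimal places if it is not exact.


Time quantum = 2
Execution trace:
  J1 runs 2 units, time = 2
  J2 runs 2 units, time = 4
  J3 runs 2 units, time = 6
  J4 runs 2 units, time = 8
  J5 runs 2 units, time = 10
  J1 runs 2 units, time = 12
  J2 runs 2 units, time = 14
  J3 runs 2 units, time = 16
  J4 runs 2 units, time = 18
  J5 runs 2 units, time = 20
  J1 runs 2 units, time = 22
  J2 runs 2 units, time = 24
  J3 runs 2 units, time = 26
  J4 runs 2 units, time = 28
  J5 runs 2 units, time = 30
  J1 runs 2 units, time = 32
  J2 runs 2 units, time = 34
  J3 runs 2 units, time = 36
  J4 runs 2 units, time = 38
  J5 runs 2 units, time = 40
  J1 runs 2 units, time = 42
  J2 runs 2 units, time = 44
  J3 runs 2 units, time = 46
  J5 runs 2 units, time = 48
  J1 runs 1 units, time = 49
  J2 runs 2 units, time = 51
  J3 runs 2 units, time = 53
  J2 runs 2 units, time = 55
  J3 runs 2 units, time = 57
Finish times: [49, 55, 57, 38, 48]
Average turnaround = 247/5 = 49.4

49.4


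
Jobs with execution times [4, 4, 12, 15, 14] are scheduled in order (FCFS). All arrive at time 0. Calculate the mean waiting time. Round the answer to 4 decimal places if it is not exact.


FCFS order (as given): [4, 4, 12, 15, 14]
Waiting times:
  Job 1: wait = 0
  Job 2: wait = 4
  Job 3: wait = 8
  Job 4: wait = 20
  Job 5: wait = 35
Sum of waiting times = 67
Average waiting time = 67/5 = 13.4

13.4


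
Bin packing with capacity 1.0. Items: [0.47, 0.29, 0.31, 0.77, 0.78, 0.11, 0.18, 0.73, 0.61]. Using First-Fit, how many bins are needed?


Place items sequentially using First-Fit:
  Item 0.47 -> new Bin 1
  Item 0.29 -> Bin 1 (now 0.76)
  Item 0.31 -> new Bin 2
  Item 0.77 -> new Bin 3
  Item 0.78 -> new Bin 4
  Item 0.11 -> Bin 1 (now 0.87)
  Item 0.18 -> Bin 2 (now 0.49)
  Item 0.73 -> new Bin 5
  Item 0.61 -> new Bin 6
Total bins used = 6

6


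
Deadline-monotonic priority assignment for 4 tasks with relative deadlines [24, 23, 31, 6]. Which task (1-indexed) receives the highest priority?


Sort tasks by relative deadline (ascending):
  Task 4: deadline = 6
  Task 2: deadline = 23
  Task 1: deadline = 24
  Task 3: deadline = 31
Priority order (highest first): [4, 2, 1, 3]
Highest priority task = 4

4


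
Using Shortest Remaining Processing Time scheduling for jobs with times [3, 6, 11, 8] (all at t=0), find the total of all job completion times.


Since all jobs arrive at t=0, SRPT equals SPT ordering.
SPT order: [3, 6, 8, 11]
Completion times:
  Job 1: p=3, C=3
  Job 2: p=6, C=9
  Job 3: p=8, C=17
  Job 4: p=11, C=28
Total completion time = 3 + 9 + 17 + 28 = 57

57


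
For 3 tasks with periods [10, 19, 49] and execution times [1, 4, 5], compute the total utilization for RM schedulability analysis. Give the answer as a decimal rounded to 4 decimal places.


Compute individual utilizations (exact fractions):
  Task 1: C/T = 1/10 (approx. 0.1)
  Task 2: C/T = 4/19 (approx. 0.2105)
  Task 3: C/T = 5/49 (approx. 0.102)
Total utilization U = 1/10 + 4/19 + 5/49 = 3841/9310
Rounded to 4 decimal places: U = 0.4126
RM (Liu & Layland) bound for 3 tasks = 0.779763; compare with U = 3841/9310 (approx. 0.412567)
U <= bound, so schedulable by RM sufficient condition.

0.4126


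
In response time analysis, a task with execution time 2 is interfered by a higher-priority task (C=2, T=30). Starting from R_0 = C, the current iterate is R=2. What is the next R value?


R_next = C + ceil(R_prev / T_hp) * C_hp
ceil(2 / 30) = ceil(0.0667) = 1
Interference = 1 * 2 = 2
R_next = 2 + 2 = 4

4


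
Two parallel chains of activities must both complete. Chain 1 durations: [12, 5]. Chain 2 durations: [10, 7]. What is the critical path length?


Path A total = 12 + 5 = 17
Path B total = 10 + 7 = 17
Critical path = longest path = max(17, 17) = 17

17


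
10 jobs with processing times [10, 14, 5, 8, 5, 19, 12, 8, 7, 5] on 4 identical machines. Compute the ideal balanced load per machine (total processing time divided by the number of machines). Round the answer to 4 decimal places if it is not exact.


Total processing time = 10 + 14 + 5 + 8 + 5 + 19 + 12 + 8 + 7 + 5 = 93
Number of machines = 4
Ideal balanced load = 93 / 4 = 23.25

23.25


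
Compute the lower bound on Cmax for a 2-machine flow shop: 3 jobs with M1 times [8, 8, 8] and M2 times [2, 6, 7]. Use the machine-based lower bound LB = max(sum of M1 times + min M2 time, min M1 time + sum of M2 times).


LB1 = sum(M1 times) + min(M2 times) = 24 + 2 = 26
LB2 = min(M1 times) + sum(M2 times) = 8 + 15 = 23
Lower bound = max(LB1, LB2) = max(26, 23) = 26

26


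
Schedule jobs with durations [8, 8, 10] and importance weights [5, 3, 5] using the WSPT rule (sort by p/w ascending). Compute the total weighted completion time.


Compute p/w ratios and sort ascending (WSPT): [(8, 5), (10, 5), (8, 3)]
Compute weighted completion times:
  Job (p=8,w=5): C=8, w*C=5*8=40
  Job (p=10,w=5): C=18, w*C=5*18=90
  Job (p=8,w=3): C=26, w*C=3*26=78
Total weighted completion time = 208

208


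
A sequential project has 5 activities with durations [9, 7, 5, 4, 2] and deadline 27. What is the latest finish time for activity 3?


LF(activity 3) = deadline - sum of successor durations
Successors: activities 4 through 5 with durations [4, 2]
Sum of successor durations = 6
LF = 27 - 6 = 21

21


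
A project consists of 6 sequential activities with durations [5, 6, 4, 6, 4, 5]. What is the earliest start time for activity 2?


Activity 2 starts after activities 1 through 1 complete.
Predecessor durations: [5]
ES = 5 = 5

5


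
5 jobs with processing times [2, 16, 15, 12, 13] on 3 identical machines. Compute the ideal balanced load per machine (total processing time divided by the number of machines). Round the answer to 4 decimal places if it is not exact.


Total processing time = 2 + 16 + 15 + 12 + 13 = 58
Number of machines = 3
Ideal balanced load = 58 / 3 = 19.3333

19.3333


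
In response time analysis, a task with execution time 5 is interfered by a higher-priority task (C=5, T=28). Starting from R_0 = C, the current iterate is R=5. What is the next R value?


R_next = C + ceil(R_prev / T_hp) * C_hp
ceil(5 / 28) = ceil(0.1786) = 1
Interference = 1 * 5 = 5
R_next = 5 + 5 = 10

10


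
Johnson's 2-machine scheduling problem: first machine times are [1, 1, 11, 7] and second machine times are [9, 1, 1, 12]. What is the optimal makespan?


Apply Johnson's rule:
  Group 1 (a <= b): [(1, 1, 9), (2, 1, 1), (4, 7, 12)]
  Group 2 (a > b): [(3, 11, 1)]
Optimal job order: [1, 2, 4, 3]
Schedule:
  Job 1: M1 done at 1, M2 done at 10
  Job 2: M1 done at 2, M2 done at 11
  Job 4: M1 done at 9, M2 done at 23
  Job 3: M1 done at 20, M2 done at 24
Makespan = 24

24


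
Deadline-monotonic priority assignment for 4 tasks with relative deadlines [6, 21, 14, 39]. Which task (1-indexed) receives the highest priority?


Sort tasks by relative deadline (ascending):
  Task 1: deadline = 6
  Task 3: deadline = 14
  Task 2: deadline = 21
  Task 4: deadline = 39
Priority order (highest first): [1, 3, 2, 4]
Highest priority task = 1

1


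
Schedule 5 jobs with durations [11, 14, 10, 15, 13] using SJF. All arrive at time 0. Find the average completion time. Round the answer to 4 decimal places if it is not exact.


SJF order (ascending): [10, 11, 13, 14, 15]
Completion times:
  Job 1: burst=10, C=10
  Job 2: burst=11, C=21
  Job 3: burst=13, C=34
  Job 4: burst=14, C=48
  Job 5: burst=15, C=63
Average completion = 176/5 = 35.2

35.2


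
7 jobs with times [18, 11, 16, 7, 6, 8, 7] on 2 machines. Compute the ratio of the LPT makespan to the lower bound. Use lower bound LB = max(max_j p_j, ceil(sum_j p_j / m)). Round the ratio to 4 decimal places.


LPT order: [18, 16, 11, 8, 7, 7, 6]
Machine loads after assignment: [39, 34]
LPT makespan = 39
Lower bound = max(max_job, ceil(total/2)) = max(18, 37) = 37
Ratio = 39 / 37 = 1.0541

1.0541


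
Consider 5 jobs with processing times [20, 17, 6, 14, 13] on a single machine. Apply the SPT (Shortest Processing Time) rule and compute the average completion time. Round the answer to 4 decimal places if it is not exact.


Sort jobs by processing time (SPT order): [6, 13, 14, 17, 20]
Compute completion times sequentially:
  Job 1: processing = 6, completes at 6
  Job 2: processing = 13, completes at 19
  Job 3: processing = 14, completes at 33
  Job 4: processing = 17, completes at 50
  Job 5: processing = 20, completes at 70
Sum of completion times = 178
Average completion time = 178/5 = 35.6

35.6


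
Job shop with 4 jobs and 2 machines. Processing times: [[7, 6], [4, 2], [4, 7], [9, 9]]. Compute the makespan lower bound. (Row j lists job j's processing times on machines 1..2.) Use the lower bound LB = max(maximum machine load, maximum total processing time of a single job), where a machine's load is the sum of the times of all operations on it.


Machine loads:
  Machine 1: 7 + 4 + 4 + 9 = 24
  Machine 2: 6 + 2 + 7 + 9 = 24
Max machine load = 24
Job totals:
  Job 1: 13
  Job 2: 6
  Job 3: 11
  Job 4: 18
Max job total = 18
Lower bound = max(24, 18) = 24

24


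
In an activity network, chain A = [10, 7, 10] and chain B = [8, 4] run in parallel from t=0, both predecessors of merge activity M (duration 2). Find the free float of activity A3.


ES(A3) = sum of predecessors on chain A = 17
EF(A3) = ES + duration = 17 + 10 = 27
Successor of A3 is M. ES(M) = max(sum(A), sum(B)) = max(27, 12) = 27
Free float = ES(successor) - EF(current) = 27 - 27 = 0

0


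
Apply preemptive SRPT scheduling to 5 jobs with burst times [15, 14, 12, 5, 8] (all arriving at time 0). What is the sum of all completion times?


Since all jobs arrive at t=0, SRPT equals SPT ordering.
SPT order: [5, 8, 12, 14, 15]
Completion times:
  Job 1: p=5, C=5
  Job 2: p=8, C=13
  Job 3: p=12, C=25
  Job 4: p=14, C=39
  Job 5: p=15, C=54
Total completion time = 5 + 13 + 25 + 39 + 54 = 136

136


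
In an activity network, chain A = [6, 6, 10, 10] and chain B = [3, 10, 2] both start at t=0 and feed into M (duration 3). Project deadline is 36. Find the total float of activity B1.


Forward pass: ES(B1) = sum of predecessors on chain B = 0
EF = ES + duration = 0 + 3 = 3
Backward pass: LF(M) = deadline = 36; LS(M) = 36 - 3 = 33
LF(B1) = LS(M) - sum(successors on chain B) = 33 - 12 = 21
LS = LF - duration = 21 - 3 = 18
Total float = LS - ES = 18 - 0 = 18

18


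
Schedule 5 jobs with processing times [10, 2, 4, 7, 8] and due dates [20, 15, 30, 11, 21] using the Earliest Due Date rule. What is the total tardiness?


Sort by due date (EDD order): [(7, 11), (2, 15), (10, 20), (8, 21), (4, 30)]
Compute completion times and tardiness:
  Job 1: p=7, d=11, C=7, tardiness=max(0,7-11)=0
  Job 2: p=2, d=15, C=9, tardiness=max(0,9-15)=0
  Job 3: p=10, d=20, C=19, tardiness=max(0,19-20)=0
  Job 4: p=8, d=21, C=27, tardiness=max(0,27-21)=6
  Job 5: p=4, d=30, C=31, tardiness=max(0,31-30)=1
Total tardiness = 7

7


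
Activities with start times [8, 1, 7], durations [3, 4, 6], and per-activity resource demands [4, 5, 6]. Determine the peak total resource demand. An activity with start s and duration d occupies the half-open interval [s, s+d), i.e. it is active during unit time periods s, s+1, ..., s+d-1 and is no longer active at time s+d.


Each activity i is active on [start_i, start_i + duration_i).
Compute total resource usage per time slot:
  t=0: active resources = [], total = 0
  t=1: active resources = [5], total = 5
  t=2: active resources = [5], total = 5
  t=3: active resources = [5], total = 5
  t=4: active resources = [5], total = 5
  t=5: active resources = [], total = 0
  t=6: active resources = [], total = 0
  t=7: active resources = [6], total = 6
  t=8: active resources = [4, 6], total = 10
  t=9: active resources = [4, 6], total = 10
  t=10: active resources = [4, 6], total = 10
  t=11: active resources = [6], total = 6
  t=12: active resources = [6], total = 6
Peak resource demand = 10

10


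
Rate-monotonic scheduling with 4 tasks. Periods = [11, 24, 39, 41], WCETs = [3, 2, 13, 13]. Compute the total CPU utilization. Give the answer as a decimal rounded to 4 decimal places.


Compute individual utilizations (exact fractions):
  Task 1: C/T = 3/11 (approx. 0.2727)
  Task 2: C/T = 2/24 = 1/12 (approx. 0.0833)
  Task 3: C/T = 13/39 = 1/3 (approx. 0.3333)
  Task 4: C/T = 13/41 (approx. 0.3171)
Total utilization U = 3/11 + 1/12 + 1/3 + 13/41 = 5447/5412
Rounded to 4 decimal places: U = 1.0065
RM (Liu & Layland) bound for 4 tasks = 0.756828; compare with U = 5447/5412 (approx. 1.006467)
U > 1, so the task set is not schedulable (processor overloaded).

1.0065


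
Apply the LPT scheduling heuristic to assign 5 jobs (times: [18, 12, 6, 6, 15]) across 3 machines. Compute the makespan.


Sort jobs in decreasing order (LPT): [18, 15, 12, 6, 6]
Assign each job to the least loaded machine:
  Machine 1: jobs [18], load = 18
  Machine 2: jobs [15, 6], load = 21
  Machine 3: jobs [12, 6], load = 18
Makespan = max load = 21

21


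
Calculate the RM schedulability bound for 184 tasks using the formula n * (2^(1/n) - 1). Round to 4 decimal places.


Compute 2^(1/184) = 1.0037742087
Subtract 1: 1.0037742087 - 1 = 0.0037742087
Multiply by n: 184 * 0.0037742087 = 0.6944544008
Round to 4 dp: 0.6945

0.6945


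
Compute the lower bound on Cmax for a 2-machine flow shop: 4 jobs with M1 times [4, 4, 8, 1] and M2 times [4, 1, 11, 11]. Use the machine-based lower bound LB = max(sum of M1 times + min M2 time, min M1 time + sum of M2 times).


LB1 = sum(M1 times) + min(M2 times) = 17 + 1 = 18
LB2 = min(M1 times) + sum(M2 times) = 1 + 27 = 28
Lower bound = max(LB1, LB2) = max(18, 28) = 28

28


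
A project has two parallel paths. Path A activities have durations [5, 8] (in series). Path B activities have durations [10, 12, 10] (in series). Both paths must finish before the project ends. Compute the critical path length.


Path A total = 5 + 8 = 13
Path B total = 10 + 12 + 10 = 32
Critical path = longest path = max(13, 32) = 32

32


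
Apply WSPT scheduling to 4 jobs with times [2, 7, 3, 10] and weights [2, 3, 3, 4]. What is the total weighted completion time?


Compute p/w ratios and sort ascending (WSPT): [(2, 2), (3, 3), (7, 3), (10, 4)]
Compute weighted completion times:
  Job (p=2,w=2): C=2, w*C=2*2=4
  Job (p=3,w=3): C=5, w*C=3*5=15
  Job (p=7,w=3): C=12, w*C=3*12=36
  Job (p=10,w=4): C=22, w*C=4*22=88
Total weighted completion time = 143

143


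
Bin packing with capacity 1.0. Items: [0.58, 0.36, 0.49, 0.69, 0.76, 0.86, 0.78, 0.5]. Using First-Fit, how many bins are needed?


Place items sequentially using First-Fit:
  Item 0.58 -> new Bin 1
  Item 0.36 -> Bin 1 (now 0.94)
  Item 0.49 -> new Bin 2
  Item 0.69 -> new Bin 3
  Item 0.76 -> new Bin 4
  Item 0.86 -> new Bin 5
  Item 0.78 -> new Bin 6
  Item 0.5 -> Bin 2 (now 0.99)
Total bins used = 6

6


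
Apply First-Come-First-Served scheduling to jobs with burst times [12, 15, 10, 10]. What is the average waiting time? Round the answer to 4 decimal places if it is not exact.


FCFS order (as given): [12, 15, 10, 10]
Waiting times:
  Job 1: wait = 0
  Job 2: wait = 12
  Job 3: wait = 27
  Job 4: wait = 37
Sum of waiting times = 76
Average waiting time = 76/4 = 19.0

19.0


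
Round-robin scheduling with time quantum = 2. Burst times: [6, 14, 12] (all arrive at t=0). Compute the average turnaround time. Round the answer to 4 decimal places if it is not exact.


Time quantum = 2
Execution trace:
  J1 runs 2 units, time = 2
  J2 runs 2 units, time = 4
  J3 runs 2 units, time = 6
  J1 runs 2 units, time = 8
  J2 runs 2 units, time = 10
  J3 runs 2 units, time = 12
  J1 runs 2 units, time = 14
  J2 runs 2 units, time = 16
  J3 runs 2 units, time = 18
  J2 runs 2 units, time = 20
  J3 runs 2 units, time = 22
  J2 runs 2 units, time = 24
  J3 runs 2 units, time = 26
  J2 runs 2 units, time = 28
  J3 runs 2 units, time = 30
  J2 runs 2 units, time = 32
Finish times: [14, 32, 30]
Average turnaround = 76/3 = 25.3333

25.3333


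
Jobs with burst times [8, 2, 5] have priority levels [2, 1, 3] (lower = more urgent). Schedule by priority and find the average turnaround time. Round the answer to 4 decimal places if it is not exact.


Sort by priority (ascending = highest first):
Order: [(1, 2), (2, 8), (3, 5)]
Completion times:
  Priority 1, burst=2, C=2
  Priority 2, burst=8, C=10
  Priority 3, burst=5, C=15
Average turnaround = 27/3 = 9.0

9.0


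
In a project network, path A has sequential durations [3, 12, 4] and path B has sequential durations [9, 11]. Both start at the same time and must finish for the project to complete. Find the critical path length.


Path A total = 3 + 12 + 4 = 19
Path B total = 9 + 11 = 20
Critical path = longest path = max(19, 20) = 20

20


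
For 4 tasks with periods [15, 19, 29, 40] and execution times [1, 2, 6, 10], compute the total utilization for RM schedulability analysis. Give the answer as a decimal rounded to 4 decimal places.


Compute individual utilizations (exact fractions):
  Task 1: C/T = 1/15 (approx. 0.0667)
  Task 2: C/T = 2/19 (approx. 0.1053)
  Task 3: C/T = 6/29 (approx. 0.2069)
  Task 4: C/T = 10/40 = 1/4 (approx. 0.25)
Total utilization U = 1/15 + 2/19 + 6/29 + 1/4 = 20789/33060
Rounded to 4 decimal places: U = 0.6288
RM (Liu & Layland) bound for 4 tasks = 0.756828; compare with U = 20789/33060 (approx. 0.628826)
U <= bound, so schedulable by RM sufficient condition.

0.6288


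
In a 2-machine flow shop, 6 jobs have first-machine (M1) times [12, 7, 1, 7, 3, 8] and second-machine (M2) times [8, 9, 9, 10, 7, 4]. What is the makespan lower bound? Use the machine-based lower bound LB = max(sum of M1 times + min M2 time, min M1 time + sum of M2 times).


LB1 = sum(M1 times) + min(M2 times) = 38 + 4 = 42
LB2 = min(M1 times) + sum(M2 times) = 1 + 47 = 48
Lower bound = max(LB1, LB2) = max(42, 48) = 48

48


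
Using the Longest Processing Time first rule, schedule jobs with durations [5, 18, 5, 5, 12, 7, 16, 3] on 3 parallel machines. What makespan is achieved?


Sort jobs in decreasing order (LPT): [18, 16, 12, 7, 5, 5, 5, 3]
Assign each job to the least loaded machine:
  Machine 1: jobs [18, 5], load = 23
  Machine 2: jobs [16, 5, 3], load = 24
  Machine 3: jobs [12, 7, 5], load = 24
Makespan = max load = 24

24


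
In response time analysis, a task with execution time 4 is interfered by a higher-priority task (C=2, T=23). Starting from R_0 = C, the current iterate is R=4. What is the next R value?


R_next = C + ceil(R_prev / T_hp) * C_hp
ceil(4 / 23) = ceil(0.1739) = 1
Interference = 1 * 2 = 2
R_next = 4 + 2 = 6

6


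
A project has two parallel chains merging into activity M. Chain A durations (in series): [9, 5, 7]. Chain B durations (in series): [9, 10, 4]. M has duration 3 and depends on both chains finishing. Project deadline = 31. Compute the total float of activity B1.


Forward pass: ES(B1) = sum of predecessors on chain B = 0
EF = ES + duration = 0 + 9 = 9
Backward pass: LF(M) = deadline = 31; LS(M) = 31 - 3 = 28
LF(B1) = LS(M) - sum(successors on chain B) = 28 - 14 = 14
LS = LF - duration = 14 - 9 = 5
Total float = LS - ES = 5 - 0 = 5

5


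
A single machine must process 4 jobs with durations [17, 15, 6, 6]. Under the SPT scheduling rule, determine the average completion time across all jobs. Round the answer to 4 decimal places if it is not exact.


Sort jobs by processing time (SPT order): [6, 6, 15, 17]
Compute completion times sequentially:
  Job 1: processing = 6, completes at 6
  Job 2: processing = 6, completes at 12
  Job 3: processing = 15, completes at 27
  Job 4: processing = 17, completes at 44
Sum of completion times = 89
Average completion time = 89/4 = 22.25

22.25


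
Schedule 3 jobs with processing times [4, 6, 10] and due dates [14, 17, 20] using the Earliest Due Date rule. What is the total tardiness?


Sort by due date (EDD order): [(4, 14), (6, 17), (10, 20)]
Compute completion times and tardiness:
  Job 1: p=4, d=14, C=4, tardiness=max(0,4-14)=0
  Job 2: p=6, d=17, C=10, tardiness=max(0,10-17)=0
  Job 3: p=10, d=20, C=20, tardiness=max(0,20-20)=0
Total tardiness = 0

0


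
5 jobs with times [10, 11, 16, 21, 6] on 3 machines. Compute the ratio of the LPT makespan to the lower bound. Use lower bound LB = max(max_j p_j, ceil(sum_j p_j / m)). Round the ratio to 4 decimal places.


LPT order: [21, 16, 11, 10, 6]
Machine loads after assignment: [21, 22, 21]
LPT makespan = 22
Lower bound = max(max_job, ceil(total/3)) = max(21, 22) = 22
Ratio = 22 / 22 = 1.0

1.0


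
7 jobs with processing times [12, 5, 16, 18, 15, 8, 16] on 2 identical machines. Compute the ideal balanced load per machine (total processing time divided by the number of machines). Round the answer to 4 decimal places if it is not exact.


Total processing time = 12 + 5 + 16 + 18 + 15 + 8 + 16 = 90
Number of machines = 2
Ideal balanced load = 90 / 2 = 45.0

45.0


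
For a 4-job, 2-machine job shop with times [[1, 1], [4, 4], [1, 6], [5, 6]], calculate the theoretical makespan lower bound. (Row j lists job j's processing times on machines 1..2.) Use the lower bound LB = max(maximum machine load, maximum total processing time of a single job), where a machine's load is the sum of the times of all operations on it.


Machine loads:
  Machine 1: 1 + 4 + 1 + 5 = 11
  Machine 2: 1 + 4 + 6 + 6 = 17
Max machine load = 17
Job totals:
  Job 1: 2
  Job 2: 8
  Job 3: 7
  Job 4: 11
Max job total = 11
Lower bound = max(17, 11) = 17

17


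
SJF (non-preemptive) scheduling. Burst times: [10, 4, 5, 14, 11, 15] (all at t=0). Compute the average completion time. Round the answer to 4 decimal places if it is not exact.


SJF order (ascending): [4, 5, 10, 11, 14, 15]
Completion times:
  Job 1: burst=4, C=4
  Job 2: burst=5, C=9
  Job 3: burst=10, C=19
  Job 4: burst=11, C=30
  Job 5: burst=14, C=44
  Job 6: burst=15, C=59
Average completion = 165/6 = 27.5

27.5


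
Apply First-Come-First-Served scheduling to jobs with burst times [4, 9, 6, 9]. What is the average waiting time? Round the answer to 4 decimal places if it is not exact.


FCFS order (as given): [4, 9, 6, 9]
Waiting times:
  Job 1: wait = 0
  Job 2: wait = 4
  Job 3: wait = 13
  Job 4: wait = 19
Sum of waiting times = 36
Average waiting time = 36/4 = 9.0

9.0


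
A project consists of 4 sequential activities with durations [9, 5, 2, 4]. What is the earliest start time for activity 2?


Activity 2 starts after activities 1 through 1 complete.
Predecessor durations: [9]
ES = 9 = 9

9


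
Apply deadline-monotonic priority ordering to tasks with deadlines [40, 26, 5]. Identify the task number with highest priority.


Sort tasks by relative deadline (ascending):
  Task 3: deadline = 5
  Task 2: deadline = 26
  Task 1: deadline = 40
Priority order (highest first): [3, 2, 1]
Highest priority task = 3

3


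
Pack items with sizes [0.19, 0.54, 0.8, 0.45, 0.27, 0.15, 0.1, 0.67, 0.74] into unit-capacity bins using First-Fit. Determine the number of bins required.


Place items sequentially using First-Fit:
  Item 0.19 -> new Bin 1
  Item 0.54 -> Bin 1 (now 0.73)
  Item 0.8 -> new Bin 2
  Item 0.45 -> new Bin 3
  Item 0.27 -> Bin 1 (now 1.0)
  Item 0.15 -> Bin 2 (now 0.95)
  Item 0.1 -> Bin 3 (now 0.55)
  Item 0.67 -> new Bin 4
  Item 0.74 -> new Bin 5
Total bins used = 5

5


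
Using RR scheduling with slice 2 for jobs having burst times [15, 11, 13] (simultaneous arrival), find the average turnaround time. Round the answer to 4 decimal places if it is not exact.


Time quantum = 2
Execution trace:
  J1 runs 2 units, time = 2
  J2 runs 2 units, time = 4
  J3 runs 2 units, time = 6
  J1 runs 2 units, time = 8
  J2 runs 2 units, time = 10
  J3 runs 2 units, time = 12
  J1 runs 2 units, time = 14
  J2 runs 2 units, time = 16
  J3 runs 2 units, time = 18
  J1 runs 2 units, time = 20
  J2 runs 2 units, time = 22
  J3 runs 2 units, time = 24
  J1 runs 2 units, time = 26
  J2 runs 2 units, time = 28
  J3 runs 2 units, time = 30
  J1 runs 2 units, time = 32
  J2 runs 1 units, time = 33
  J3 runs 2 units, time = 35
  J1 runs 2 units, time = 37
  J3 runs 1 units, time = 38
  J1 runs 1 units, time = 39
Finish times: [39, 33, 38]
Average turnaround = 110/3 = 36.6667

36.6667


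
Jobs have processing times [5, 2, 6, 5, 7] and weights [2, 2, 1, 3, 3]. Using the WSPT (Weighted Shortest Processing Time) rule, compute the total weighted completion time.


Compute p/w ratios and sort ascending (WSPT): [(2, 2), (5, 3), (7, 3), (5, 2), (6, 1)]
Compute weighted completion times:
  Job (p=2,w=2): C=2, w*C=2*2=4
  Job (p=5,w=3): C=7, w*C=3*7=21
  Job (p=7,w=3): C=14, w*C=3*14=42
  Job (p=5,w=2): C=19, w*C=2*19=38
  Job (p=6,w=1): C=25, w*C=1*25=25
Total weighted completion time = 130

130


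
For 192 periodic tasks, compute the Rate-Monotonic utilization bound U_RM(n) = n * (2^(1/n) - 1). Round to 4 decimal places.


Compute 2^(1/192) = 1.0036166660
Subtract 1: 1.0036166660 - 1 = 0.0036166660
Multiply by n: 192 * 0.0036166660 = 0.6943998720
Round to 4 dp: 0.6944

0.6944


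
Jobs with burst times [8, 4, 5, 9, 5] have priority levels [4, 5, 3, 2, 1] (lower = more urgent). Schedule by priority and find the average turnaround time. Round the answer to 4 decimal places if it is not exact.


Sort by priority (ascending = highest first):
Order: [(1, 5), (2, 9), (3, 5), (4, 8), (5, 4)]
Completion times:
  Priority 1, burst=5, C=5
  Priority 2, burst=9, C=14
  Priority 3, burst=5, C=19
  Priority 4, burst=8, C=27
  Priority 5, burst=4, C=31
Average turnaround = 96/5 = 19.2

19.2


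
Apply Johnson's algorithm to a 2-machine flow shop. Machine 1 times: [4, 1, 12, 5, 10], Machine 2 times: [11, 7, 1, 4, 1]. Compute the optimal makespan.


Apply Johnson's rule:
  Group 1 (a <= b): [(2, 1, 7), (1, 4, 11)]
  Group 2 (a > b): [(4, 5, 4), (3, 12, 1), (5, 10, 1)]
Optimal job order: [2, 1, 4, 3, 5]
Schedule:
  Job 2: M1 done at 1, M2 done at 8
  Job 1: M1 done at 5, M2 done at 19
  Job 4: M1 done at 10, M2 done at 23
  Job 3: M1 done at 22, M2 done at 24
  Job 5: M1 done at 32, M2 done at 33
Makespan = 33

33


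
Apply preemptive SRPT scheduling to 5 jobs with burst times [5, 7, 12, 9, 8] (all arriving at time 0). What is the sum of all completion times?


Since all jobs arrive at t=0, SRPT equals SPT ordering.
SPT order: [5, 7, 8, 9, 12]
Completion times:
  Job 1: p=5, C=5
  Job 2: p=7, C=12
  Job 3: p=8, C=20
  Job 4: p=9, C=29
  Job 5: p=12, C=41
Total completion time = 5 + 12 + 20 + 29 + 41 = 107

107


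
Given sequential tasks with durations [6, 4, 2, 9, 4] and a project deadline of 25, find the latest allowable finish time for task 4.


LF(activity 4) = deadline - sum of successor durations
Successors: activities 5 through 5 with durations [4]
Sum of successor durations = 4
LF = 25 - 4 = 21

21


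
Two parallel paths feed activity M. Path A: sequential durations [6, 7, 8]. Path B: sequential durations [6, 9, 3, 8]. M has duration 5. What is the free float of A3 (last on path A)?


ES(A3) = sum of predecessors on chain A = 13
EF(A3) = ES + duration = 13 + 8 = 21
Successor of A3 is M. ES(M) = max(sum(A), sum(B)) = max(21, 26) = 26
Free float = ES(successor) - EF(current) = 26 - 21 = 5

5


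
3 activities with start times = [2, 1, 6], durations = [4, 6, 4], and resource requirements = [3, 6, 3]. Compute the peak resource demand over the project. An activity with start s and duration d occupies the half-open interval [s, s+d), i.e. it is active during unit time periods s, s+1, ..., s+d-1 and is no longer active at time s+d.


Each activity i is active on [start_i, start_i + duration_i).
Compute total resource usage per time slot:
  t=0: active resources = [], total = 0
  t=1: active resources = [6], total = 6
  t=2: active resources = [3, 6], total = 9
  t=3: active resources = [3, 6], total = 9
  t=4: active resources = [3, 6], total = 9
  t=5: active resources = [3, 6], total = 9
  t=6: active resources = [6, 3], total = 9
  t=7: active resources = [3], total = 3
  t=8: active resources = [3], total = 3
  t=9: active resources = [3], total = 3
Peak resource demand = 9

9


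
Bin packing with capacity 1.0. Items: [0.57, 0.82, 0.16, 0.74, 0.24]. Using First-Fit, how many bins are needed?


Place items sequentially using First-Fit:
  Item 0.57 -> new Bin 1
  Item 0.82 -> new Bin 2
  Item 0.16 -> Bin 1 (now 0.73)
  Item 0.74 -> new Bin 3
  Item 0.24 -> Bin 1 (now 0.97)
Total bins used = 3

3


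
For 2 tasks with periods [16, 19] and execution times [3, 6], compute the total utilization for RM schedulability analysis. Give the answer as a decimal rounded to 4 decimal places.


Compute individual utilizations (exact fractions):
  Task 1: C/T = 3/16 (approx. 0.1875)
  Task 2: C/T = 6/19 (approx. 0.3158)
Total utilization U = 3/16 + 6/19 = 153/304
Rounded to 4 decimal places: U = 0.5033
RM (Liu & Layland) bound for 2 tasks = 0.828427; compare with U = 153/304 (approx. 0.503289)
U <= bound, so schedulable by RM sufficient condition.

0.5033


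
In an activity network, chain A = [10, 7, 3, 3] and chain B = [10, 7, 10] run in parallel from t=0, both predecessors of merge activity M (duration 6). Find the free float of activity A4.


ES(A4) = sum of predecessors on chain A = 20
EF(A4) = ES + duration = 20 + 3 = 23
Successor of A4 is M. ES(M) = max(sum(A), sum(B)) = max(23, 27) = 27
Free float = ES(successor) - EF(current) = 27 - 23 = 4

4


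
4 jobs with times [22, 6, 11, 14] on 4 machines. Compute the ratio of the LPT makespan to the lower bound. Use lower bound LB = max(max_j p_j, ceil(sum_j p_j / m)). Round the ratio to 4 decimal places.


LPT order: [22, 14, 11, 6]
Machine loads after assignment: [22, 14, 11, 6]
LPT makespan = 22
Lower bound = max(max_job, ceil(total/4)) = max(22, 14) = 22
Ratio = 22 / 22 = 1.0

1.0


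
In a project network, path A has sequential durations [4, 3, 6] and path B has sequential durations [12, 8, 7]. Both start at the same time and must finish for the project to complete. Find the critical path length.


Path A total = 4 + 3 + 6 = 13
Path B total = 12 + 8 + 7 = 27
Critical path = longest path = max(13, 27) = 27

27


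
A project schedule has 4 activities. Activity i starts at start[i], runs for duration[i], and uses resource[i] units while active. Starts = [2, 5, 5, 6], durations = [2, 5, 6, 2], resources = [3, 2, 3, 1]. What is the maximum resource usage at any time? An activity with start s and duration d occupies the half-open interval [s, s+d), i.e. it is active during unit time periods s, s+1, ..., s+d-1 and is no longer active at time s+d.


Each activity i is active on [start_i, start_i + duration_i).
Compute total resource usage per time slot:
  t=0: active resources = [], total = 0
  t=1: active resources = [], total = 0
  t=2: active resources = [3], total = 3
  t=3: active resources = [3], total = 3
  t=4: active resources = [], total = 0
  t=5: active resources = [2, 3], total = 5
  t=6: active resources = [2, 3, 1], total = 6
  t=7: active resources = [2, 3, 1], total = 6
  t=8: active resources = [2, 3], total = 5
  t=9: active resources = [2, 3], total = 5
  t=10: active resources = [3], total = 3
Peak resource demand = 6

6


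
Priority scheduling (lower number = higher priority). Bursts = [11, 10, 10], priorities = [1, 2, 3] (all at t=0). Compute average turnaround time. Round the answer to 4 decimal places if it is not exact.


Sort by priority (ascending = highest first):
Order: [(1, 11), (2, 10), (3, 10)]
Completion times:
  Priority 1, burst=11, C=11
  Priority 2, burst=10, C=21
  Priority 3, burst=10, C=31
Average turnaround = 63/3 = 21.0

21.0


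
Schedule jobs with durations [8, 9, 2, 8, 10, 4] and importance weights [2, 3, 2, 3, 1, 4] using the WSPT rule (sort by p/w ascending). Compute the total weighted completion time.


Compute p/w ratios and sort ascending (WSPT): [(2, 2), (4, 4), (8, 3), (9, 3), (8, 2), (10, 1)]
Compute weighted completion times:
  Job (p=2,w=2): C=2, w*C=2*2=4
  Job (p=4,w=4): C=6, w*C=4*6=24
  Job (p=8,w=3): C=14, w*C=3*14=42
  Job (p=9,w=3): C=23, w*C=3*23=69
  Job (p=8,w=2): C=31, w*C=2*31=62
  Job (p=10,w=1): C=41, w*C=1*41=41
Total weighted completion time = 242

242


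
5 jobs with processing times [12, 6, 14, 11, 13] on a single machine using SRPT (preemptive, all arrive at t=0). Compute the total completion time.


Since all jobs arrive at t=0, SRPT equals SPT ordering.
SPT order: [6, 11, 12, 13, 14]
Completion times:
  Job 1: p=6, C=6
  Job 2: p=11, C=17
  Job 3: p=12, C=29
  Job 4: p=13, C=42
  Job 5: p=14, C=56
Total completion time = 6 + 17 + 29 + 42 + 56 = 150

150


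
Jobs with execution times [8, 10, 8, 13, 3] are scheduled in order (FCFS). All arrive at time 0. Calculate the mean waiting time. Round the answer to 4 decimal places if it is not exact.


FCFS order (as given): [8, 10, 8, 13, 3]
Waiting times:
  Job 1: wait = 0
  Job 2: wait = 8
  Job 3: wait = 18
  Job 4: wait = 26
  Job 5: wait = 39
Sum of waiting times = 91
Average waiting time = 91/5 = 18.2

18.2


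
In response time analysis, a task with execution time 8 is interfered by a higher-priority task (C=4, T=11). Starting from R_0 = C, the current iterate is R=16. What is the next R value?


R_next = C + ceil(R_prev / T_hp) * C_hp
ceil(16 / 11) = ceil(1.4545) = 2
Interference = 2 * 4 = 8
R_next = 8 + 8 = 16
R_next = R_prev, so the iteration has converged (response time = 16).

16


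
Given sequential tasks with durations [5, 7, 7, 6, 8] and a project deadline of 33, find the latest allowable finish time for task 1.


LF(activity 1) = deadline - sum of successor durations
Successors: activities 2 through 5 with durations [7, 7, 6, 8]
Sum of successor durations = 28
LF = 33 - 28 = 5

5


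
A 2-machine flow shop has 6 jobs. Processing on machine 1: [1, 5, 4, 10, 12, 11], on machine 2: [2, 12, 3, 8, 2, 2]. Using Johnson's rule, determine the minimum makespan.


Apply Johnson's rule:
  Group 1 (a <= b): [(1, 1, 2), (2, 5, 12)]
  Group 2 (a > b): [(4, 10, 8), (3, 4, 3), (5, 12, 2), (6, 11, 2)]
Optimal job order: [1, 2, 4, 3, 5, 6]
Schedule:
  Job 1: M1 done at 1, M2 done at 3
  Job 2: M1 done at 6, M2 done at 18
  Job 4: M1 done at 16, M2 done at 26
  Job 3: M1 done at 20, M2 done at 29
  Job 5: M1 done at 32, M2 done at 34
  Job 6: M1 done at 43, M2 done at 45
Makespan = 45

45
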